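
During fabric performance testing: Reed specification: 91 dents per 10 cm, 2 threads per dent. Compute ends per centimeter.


Formula: EPC = (dents per 10 cm * ends per dent) / 10
Step 1: Total ends per 10 cm = 91 * 2 = 182
Step 2: EPC = 182 / 10 = 18.2 ends/cm

18.2 ends/cm


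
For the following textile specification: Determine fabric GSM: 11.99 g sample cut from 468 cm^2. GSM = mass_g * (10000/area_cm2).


Formula: GSM = mass_g / area_m2
Step 1: Convert area: 468 cm^2 = 468 / 10000 = 0.0468 m^2
Step 2: GSM = 11.99 g / 0.0468 m^2 = 256.2 g/m^2

256.2 g/m^2


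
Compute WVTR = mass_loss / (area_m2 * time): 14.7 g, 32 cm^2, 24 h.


Formula: WVTR = mass_loss / (area * time)
Step 1: Convert area: 32 cm^2 = 0.0032 m^2
Step 2: WVTR = 14.7 g / (0.0032 m^2 * 24 h)
Step 3: WVTR = 14.7 / 0.0768 = 191.4 g/m^2/h

191.4 g/m^2/h


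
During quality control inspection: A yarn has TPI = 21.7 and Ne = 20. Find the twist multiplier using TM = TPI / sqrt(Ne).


Formula: TM = TPI / sqrt(Ne)
Step 1: sqrt(Ne) = sqrt(20) = 4.4721
Step 2: TM = 21.7 / 4.4721 = 4.85

4.85 TM


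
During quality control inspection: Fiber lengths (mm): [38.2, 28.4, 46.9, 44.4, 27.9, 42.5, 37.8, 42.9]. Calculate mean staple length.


Formula: Mean = sum of lengths / count
Sum = 38.2 + 28.4 + 46.9 + 44.4 + 27.9 + 42.5 + 37.8 + 42.9
Sum = 309.0 mm
Mean = 309.0 / 8 = 38.63 mm

38.63 mm


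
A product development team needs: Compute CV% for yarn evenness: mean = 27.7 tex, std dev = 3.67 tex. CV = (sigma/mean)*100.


Formula: CV% = (standard deviation / mean) * 100
Step 1: Ratio = 3.67 / 27.7 = 0.132491
Step 2: CV% = 0.132491 * 100 = 13.2491% ≈ 13.2%

13.2%


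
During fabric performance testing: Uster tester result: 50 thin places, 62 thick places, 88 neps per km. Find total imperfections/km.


Formula: Total = thin places + thick places + neps
Total = 50 + 62 + 88
Total = 200 imperfections/km

200 imperfections/km


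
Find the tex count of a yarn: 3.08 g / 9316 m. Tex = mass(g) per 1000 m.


Formula: Tex = (mass_g / length_m) * 1000
Substituting: Tex = (3.08 / 9316) * 1000
Intermediate: 3.08 / 9316 = 0.00033061 g/m
Tex = 0.00033061 * 1000 = 0.33 tex

0.33 tex


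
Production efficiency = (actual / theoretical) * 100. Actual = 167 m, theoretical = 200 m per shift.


Formula: Efficiency% = (Actual output / Theoretical output) * 100
Efficiency% = (167 / 200) * 100
Efficiency% = 0.835 * 100 = 83.5%

83.5%


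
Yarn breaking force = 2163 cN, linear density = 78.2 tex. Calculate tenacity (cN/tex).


Formula: Tenacity = Breaking force / Linear density
Tenacity = 2163 cN / 78.2 tex
Tenacity = 27.66 cN/tex

27.66 cN/tex


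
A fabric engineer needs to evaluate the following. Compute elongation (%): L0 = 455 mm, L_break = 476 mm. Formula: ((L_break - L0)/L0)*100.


Formula: Elongation (%) = ((L_break - L0) / L0) * 100
Step 1: Extension = 476 - 455 = 21 mm
Step 2: Elongation = (21 / 455) * 100
Step 3: Elongation = 0.046154 * 100 = 4.6154% ≈ 4.6%

4.6%


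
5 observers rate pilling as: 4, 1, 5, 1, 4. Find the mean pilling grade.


Formula: Mean = sum / count
Sum = 4 + 1 + 5 + 1 + 4 = 15
Mean = 15 / 5 = 3.0

3.0


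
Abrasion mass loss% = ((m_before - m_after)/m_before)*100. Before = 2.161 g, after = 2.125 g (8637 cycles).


Formula: Mass loss% = ((m_before - m_after) / m_before) * 100
Step 1: Mass loss = 2.161 - 2.125 = 0.036 g
Step 2: Ratio = 0.036 / 2.161 = 0.016659
Step 3: Mass loss% = 0.016659 * 100 = 1.6659% ≈ 1.67%

1.67%


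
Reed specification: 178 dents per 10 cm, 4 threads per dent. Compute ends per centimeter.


Formula: EPC = (dents per 10 cm * ends per dent) / 10
Step 1: Total ends per 10 cm = 178 * 4 = 712
Step 2: EPC = 712 / 10 = 71.2 ends/cm

71.2 ends/cm


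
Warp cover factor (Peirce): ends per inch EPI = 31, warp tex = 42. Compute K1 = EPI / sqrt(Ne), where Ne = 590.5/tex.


Formula: K1 = EPI / sqrt(Ne), with Ne = 590.5 / tex_warp
Step 1: Ne = 590.5 / 42 = 14.06
Step 2: sqrt(Ne) = sqrt(14.06) = 3.7497
Step 3: K1 = 31 / 3.7497 = 8.3

8.3


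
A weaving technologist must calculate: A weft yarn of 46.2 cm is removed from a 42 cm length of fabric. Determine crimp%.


Formula: Crimp% = ((L_yarn - L_fabric) / L_fabric) * 100
Step 1: Extension = 46.2 - 42 = 4.2 cm
Step 2: Crimp% = (4.2 / 42) * 100
Step 3: Crimp% = 0.1 * 100 = 10.0%

10.0%


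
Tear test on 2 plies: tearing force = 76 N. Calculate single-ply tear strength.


Formula: Per-ply strength = Total force / Number of plies
Per-ply = 76 N / 2
Per-ply = 38 N

38 N


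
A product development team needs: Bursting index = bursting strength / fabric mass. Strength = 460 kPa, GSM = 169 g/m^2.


Formula: Bursting Index = Bursting Strength / Fabric GSM
BI = 460 kPa / 169 g/m^2
BI = 2.722 kPa/(g/m^2)

2.722 kPa/(g/m^2)


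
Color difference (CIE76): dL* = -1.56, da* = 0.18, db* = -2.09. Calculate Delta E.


Formula: Delta E = sqrt(dL*^2 + da*^2 + db*^2)
Step 1: dL*^2 = (-1.56)^2 = 2.4336
Step 2: da*^2 = 0.18^2 = 0.0324
Step 3: db*^2 = (-2.09)^2 = 4.3681
Step 4: Sum = 2.4336 + 0.0324 + 4.3681 = 6.8341
Step 5: Delta E = sqrt(6.8341) = 2.61

2.61 Delta E


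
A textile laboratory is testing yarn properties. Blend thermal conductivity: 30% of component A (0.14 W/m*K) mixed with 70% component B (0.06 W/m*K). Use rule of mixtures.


Formula: Blend property = (fraction_A * property_A) + (fraction_B * property_B)
Step 1: Contribution A = 30/100 * 0.14 W/m*K = 0.042 W/m*K
Step 2: Contribution B = 70/100 * 0.06 W/m*K = 0.042 W/m*K
Step 3: Blend thermal conductivity = 0.042 + 0.042 = 0.084 W/m*K

0.084 W/m*K


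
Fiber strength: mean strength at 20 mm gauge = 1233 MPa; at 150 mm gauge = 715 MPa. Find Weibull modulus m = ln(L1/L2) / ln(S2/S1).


Formula: m = ln(L1/L2) / ln(S2/S1)
Step 1: ln(L1/L2) = ln(20/150) = -2.01490
Step 2: S2/S1 = 715/1233 = 0.57989
Step 3: ln(S2/S1) = ln(0.57989) = -0.54492
Step 4: m = -2.01490 / -0.54492 = 3.70

3.70 (Weibull m)


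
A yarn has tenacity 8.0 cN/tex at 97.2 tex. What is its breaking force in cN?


Formula: Breaking force = Tenacity * Linear density
F = 8.0 cN/tex * 97.2 tex
F = 777.60 cN

777.60 cN


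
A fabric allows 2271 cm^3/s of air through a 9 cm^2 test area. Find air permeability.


Formula: Air Permeability = Airflow / Test Area
AP = 2271 cm^3/s / 9 cm^2
AP = 252.3 cm^3/s/cm^2

252.3 cm^3/s/cm^2


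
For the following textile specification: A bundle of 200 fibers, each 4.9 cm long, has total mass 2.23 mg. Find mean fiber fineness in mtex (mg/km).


Formula: fineness (mtex) = mass (mg) / total length (km) = (mass_mg / total_length_m) * 1000
Step 1: Convert fiber length: 4.9 cm = 0.049 m
Step 2: Total fiber length = 200 * 0.049 = 9.8 m
Step 3: Linear density = 2.23 mg / 9.8 m = 0.2276 mg/m
Step 4: fineness = 0.2276 * 1000 = 227.6 mtex

227.6 mtex


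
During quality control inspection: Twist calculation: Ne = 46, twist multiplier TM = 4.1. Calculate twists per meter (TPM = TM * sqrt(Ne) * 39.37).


Formula: TPM = TM * sqrt(Ne) * 39.37
Step 1: sqrt(Ne) = sqrt(46) = 6.7823
Step 2: TM * sqrt(Ne) = 4.1 * 6.7823 = 27.8074
Step 3: TPM = 27.8074 * 39.37 = 1095 twists/m

1095 twists/m


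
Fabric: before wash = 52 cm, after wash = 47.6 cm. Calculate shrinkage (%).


Formula: Shrinkage% = ((L_before - L_after) / L_before) * 100
Step 1: Shrinkage = 52 - 47.6 = 4.4 cm
Step 2: Shrinkage% = (4.4 / 52) * 100
Step 3: Shrinkage% = 0.084615 * 100 = 8.4615% ≈ 8.5%

8.5%


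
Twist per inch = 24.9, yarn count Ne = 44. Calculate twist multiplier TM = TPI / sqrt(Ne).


Formula: TM = TPI / sqrt(Ne)
Step 1: sqrt(Ne) = sqrt(44) = 6.6332
Step 2: TM = 24.9 / 6.6332 = 3.75

3.75 TM


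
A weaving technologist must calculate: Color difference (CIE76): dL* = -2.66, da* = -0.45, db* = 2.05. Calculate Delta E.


Formula: Delta E = sqrt(dL*^2 + da*^2 + db*^2)
Step 1: dL*^2 = (-2.66)^2 = 7.0756
Step 2: da*^2 = (-0.45)^2 = 0.2025
Step 3: db*^2 = 2.05^2 = 4.2025
Step 4: Sum = 7.0756 + 0.2025 + 4.2025 = 11.4806
Step 5: Delta E = sqrt(11.4806) = 3.39

3.39 Delta E


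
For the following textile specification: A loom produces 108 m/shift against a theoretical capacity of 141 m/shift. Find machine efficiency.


Formula: Efficiency% = (Actual output / Theoretical output) * 100
Efficiency% = (108 / 141) * 100
Efficiency% = 0.765957 * 100 = 76.5957% ≈ 76.6%

76.6%


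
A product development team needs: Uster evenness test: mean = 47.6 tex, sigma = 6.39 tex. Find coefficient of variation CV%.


Formula: CV% = (standard deviation / mean) * 100
Step 1: Ratio = 6.39 / 47.6 = 0.134244
Step 2: CV% = 0.134244 * 100 = 13.4244% ≈ 13.4%

13.4%


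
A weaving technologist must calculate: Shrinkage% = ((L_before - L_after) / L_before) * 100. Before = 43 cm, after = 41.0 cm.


Formula: Shrinkage% = ((L_before - L_after) / L_before) * 100
Step 1: Shrinkage = 43 - 41.0 = 2.0 cm
Step 2: Shrinkage% = (2.0 / 43) * 100
Step 3: Shrinkage% = 0.046512 * 100 = 4.6512% ≈ 4.7%

4.7%


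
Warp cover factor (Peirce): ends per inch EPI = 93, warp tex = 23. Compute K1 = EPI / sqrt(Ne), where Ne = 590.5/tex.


Formula: K1 = EPI / sqrt(Ne), with Ne = 590.5 / tex_warp
Step 1: Ne = 590.5 / 23 = 25.674
Step 2: sqrt(Ne) = sqrt(25.674) = 5.067
Step 3: K1 = 93 / 5.067 = 18.4

18.4


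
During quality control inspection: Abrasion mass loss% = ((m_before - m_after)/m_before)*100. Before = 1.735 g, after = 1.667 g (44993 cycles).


Formula: Mass loss% = ((m_before - m_after) / m_before) * 100
Step 1: Mass loss = 1.735 - 1.667 = 0.068 g
Step 2: Ratio = 0.068 / 1.735 = 0.0391931
Step 3: Mass loss% = 0.0391931 * 100 = 3.91931% ≈ 3.92%

3.92%


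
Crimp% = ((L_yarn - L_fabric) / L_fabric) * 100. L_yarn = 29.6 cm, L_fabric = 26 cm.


Formula: Crimp% = ((L_yarn - L_fabric) / L_fabric) * 100
Step 1: Extension = 29.6 - 26 = 3.6 cm
Step 2: Crimp% = (3.6 / 26) * 100
Step 3: Crimp% = 0.138462 * 100 = 13.8462% ≈ 13.8%

13.8%


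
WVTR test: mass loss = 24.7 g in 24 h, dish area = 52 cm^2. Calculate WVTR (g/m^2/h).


Formula: WVTR = mass_loss / (area * time)
Step 1: Convert area: 52 cm^2 = 0.0052 m^2
Step 2: WVTR = 24.7 g / (0.0052 m^2 * 24 h)
Step 3: WVTR = 24.7 / 0.1248 = 197.9 g/m^2/h

197.9 g/m^2/h


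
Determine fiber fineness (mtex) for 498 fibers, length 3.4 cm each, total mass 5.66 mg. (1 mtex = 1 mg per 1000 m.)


Formula: fineness (mtex) = mass (mg) / total length (km) = (mass_mg / total_length_m) * 1000
Step 1: Convert fiber length: 3.4 cm = 0.034 m
Step 2: Total fiber length = 498 * 0.034 = 16.932 m
Step 3: Linear density = 5.66 mg / 16.932 m = 0.3343 mg/m
Step 4: fineness = 0.3343 * 1000 = 334.3 mtex

334.3 mtex


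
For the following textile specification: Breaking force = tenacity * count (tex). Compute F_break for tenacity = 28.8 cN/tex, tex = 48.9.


Formula: Breaking force = Tenacity * Linear density
F = 28.8 cN/tex * 48.9 tex
F = 1408.32 cN

1408.32 cN


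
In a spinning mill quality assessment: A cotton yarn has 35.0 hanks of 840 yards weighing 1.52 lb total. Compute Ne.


Formula: Ne = hanks / mass_lb
Substituting: Ne = 35.0 / 1.52
Ne = 23.0

23.0 Ne


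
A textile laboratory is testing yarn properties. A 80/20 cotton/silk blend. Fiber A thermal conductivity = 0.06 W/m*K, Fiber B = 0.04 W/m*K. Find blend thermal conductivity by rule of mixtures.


Formula: Blend property = (fraction_A * property_A) + (fraction_B * property_B)
Step 1: Contribution A = 80/100 * 0.06 W/m*K = 0.048 W/m*K
Step 2: Contribution B = 20/100 * 0.04 W/m*K = 0.008 W/m*K
Step 3: Blend thermal conductivity = 0.048 + 0.008 = 0.056 W/m*K

0.056 W/m*K


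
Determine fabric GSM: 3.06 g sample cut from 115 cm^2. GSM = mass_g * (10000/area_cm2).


Formula: GSM = mass_g / area_m2
Step 1: Convert area: 115 cm^2 = 115 / 10000 = 0.0115 m^2
Step 2: GSM = 3.06 g / 0.0115 m^2 = 266.1 g/m^2

266.1 g/m^2


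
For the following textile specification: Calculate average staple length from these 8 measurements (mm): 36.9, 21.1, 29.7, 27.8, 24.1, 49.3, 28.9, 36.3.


Formula: Mean = sum of lengths / count
Sum = 36.9 + 21.1 + 29.7 + 27.8 + 24.1 + 49.3 + 28.9 + 36.3
Sum = 254.1 mm
Mean = 254.1 / 8 = 31.76 mm

31.76 mm


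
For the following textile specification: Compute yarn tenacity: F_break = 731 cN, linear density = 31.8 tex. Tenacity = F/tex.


Formula: Tenacity = Breaking force / Linear density
Tenacity = 731 cN / 31.8 tex
Tenacity = 22.99 cN/tex

22.99 cN/tex


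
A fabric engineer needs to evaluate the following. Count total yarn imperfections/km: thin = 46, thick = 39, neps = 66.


Formula: Total = thin places + thick places + neps
Total = 46 + 39 + 66
Total = 151 imperfections/km

151 imperfections/km


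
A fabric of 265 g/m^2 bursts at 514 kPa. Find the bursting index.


Formula: Bursting Index = Bursting Strength / Fabric GSM
BI = 514 kPa / 265 g/m^2
BI = 1.940 kPa/(g/m^2)

1.940 kPa/(g/m^2)


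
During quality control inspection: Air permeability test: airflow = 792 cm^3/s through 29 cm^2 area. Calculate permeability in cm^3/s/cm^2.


Formula: Air Permeability = Airflow / Test Area
AP = 792 cm^3/s / 29 cm^2
AP = 27.3 cm^3/s/cm^2

27.3 cm^3/s/cm^2


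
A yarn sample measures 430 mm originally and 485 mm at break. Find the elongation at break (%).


Formula: Elongation (%) = ((L_break - L0) / L0) * 100
Step 1: Extension = 485 - 430 = 55 mm
Step 2: Elongation = (55 / 430) * 100
Step 3: Elongation = 0.127907 * 100 = 12.7907% ≈ 12.8%

12.8%


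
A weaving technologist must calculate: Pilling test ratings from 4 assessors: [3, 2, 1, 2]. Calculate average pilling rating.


Formula: Mean = sum / count
Sum = 3 + 2 + 1 + 2 = 8
Mean = 8 / 4 = 2.0

2.0


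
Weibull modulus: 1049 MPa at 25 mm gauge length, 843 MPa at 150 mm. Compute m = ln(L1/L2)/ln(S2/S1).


Formula: m = ln(L1/L2) / ln(S2/S1)
Step 1: ln(L1/L2) = ln(25/150) = -1.79176
Step 2: S2/S1 = 843/1049 = 0.80362
Step 3: ln(S2/S1) = ln(0.80362) = -0.21863
Step 4: m = -1.79176 / -0.21863 = 8.20

8.20 (Weibull m)


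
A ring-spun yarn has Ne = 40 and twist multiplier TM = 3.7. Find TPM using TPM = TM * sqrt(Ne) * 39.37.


Formula: TPM = TM * sqrt(Ne) * 39.37
Step 1: sqrt(Ne) = sqrt(40) = 6.3246
Step 2: TM * sqrt(Ne) = 3.7 * 6.3246 = 23.401
Step 3: TPM = 23.401 * 39.37 = 921 twists/m

921 twists/m


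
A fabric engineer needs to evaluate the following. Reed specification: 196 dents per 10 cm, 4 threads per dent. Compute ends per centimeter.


Formula: EPC = (dents per 10 cm * ends per dent) / 10
Step 1: Total ends per 10 cm = 196 * 4 = 784
Step 2: EPC = 784 / 10 = 78.4 ends/cm

78.4 ends/cm


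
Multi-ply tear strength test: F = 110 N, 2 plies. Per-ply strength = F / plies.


Formula: Per-ply strength = Total force / Number of plies
Per-ply = 110 N / 2
Per-ply = 55 N

55 N


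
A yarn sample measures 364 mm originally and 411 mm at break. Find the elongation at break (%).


Formula: Elongation (%) = ((L_break - L0) / L0) * 100
Step 1: Extension = 411 - 364 = 47 mm
Step 2: Elongation = (47 / 364) * 100
Step 3: Elongation = 0.129121 * 100 = 12.9121% ≈ 12.9%

12.9%


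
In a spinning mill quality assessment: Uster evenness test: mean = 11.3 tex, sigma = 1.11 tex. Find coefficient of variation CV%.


Formula: CV% = (standard deviation / mean) * 100
Step 1: Ratio = 1.11 / 11.3 = 0.09823
Step 2: CV% = 0.09823 * 100 = 9.823% ≈ 9.8%

9.8%


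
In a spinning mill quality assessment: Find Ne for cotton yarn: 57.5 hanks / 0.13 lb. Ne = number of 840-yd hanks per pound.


Formula: Ne = hanks / mass_lb
Substituting: Ne = 57.5 / 0.13
Ne = 442.3

442.3 Ne


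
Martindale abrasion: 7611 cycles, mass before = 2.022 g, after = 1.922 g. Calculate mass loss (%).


Formula: Mass loss% = ((m_before - m_after) / m_before) * 100
Step 1: Mass loss = 2.022 - 1.922 = 0.1 g
Step 2: Ratio = 0.1 / 2.022 = 0.049456
Step 3: Mass loss% = 0.049456 * 100 = 4.9456% ≈ 4.95%

4.95%


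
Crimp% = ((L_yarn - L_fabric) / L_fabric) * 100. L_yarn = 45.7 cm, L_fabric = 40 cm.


Formula: Crimp% = ((L_yarn - L_fabric) / L_fabric) * 100
Step 1: Extension = 45.7 - 40 = 5.7 cm
Step 2: Crimp% = (5.7 / 40) * 100
Step 3: Crimp% = 0.1425 * 100 = 14.25% ≈ 14.3%

14.3%


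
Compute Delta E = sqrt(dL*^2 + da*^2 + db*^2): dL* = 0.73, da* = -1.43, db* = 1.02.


Formula: Delta E = sqrt(dL*^2 + da*^2 + db*^2)
Step 1: dL*^2 = 0.73^2 = 0.5329
Step 2: da*^2 = (-1.43)^2 = 2.0449
Step 3: db*^2 = 1.02^2 = 1.0404
Step 4: Sum = 0.5329 + 2.0449 + 1.0404 = 3.6182
Step 5: Delta E = sqrt(3.6182) = 1.9

1.9 Delta E


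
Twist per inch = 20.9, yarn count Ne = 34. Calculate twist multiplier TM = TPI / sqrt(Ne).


Formula: TM = TPI / sqrt(Ne)
Step 1: sqrt(Ne) = sqrt(34) = 5.831
Step 2: TM = 20.9 / 5.831 = 3.58

3.58 TM


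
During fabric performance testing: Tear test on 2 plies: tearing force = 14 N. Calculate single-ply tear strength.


Formula: Per-ply strength = Total force / Number of plies
Per-ply = 14 N / 2
Per-ply = 7 N

7 N


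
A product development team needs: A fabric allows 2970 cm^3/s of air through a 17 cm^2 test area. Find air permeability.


Formula: Air Permeability = Airflow / Test Area
AP = 2970 cm^3/s / 17 cm^2
AP = 174.7 cm^3/s/cm^2

174.7 cm^3/s/cm^2


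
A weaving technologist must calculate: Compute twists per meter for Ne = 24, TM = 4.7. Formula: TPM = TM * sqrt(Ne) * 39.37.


Formula: TPM = TM * sqrt(Ne) * 39.37
Step 1: sqrt(Ne) = sqrt(24) = 4.899
Step 2: TM * sqrt(Ne) = 4.7 * 4.899 = 23.0253
Step 3: TPM = 23.0253 * 39.37 = 907 twists/m

907 twists/m


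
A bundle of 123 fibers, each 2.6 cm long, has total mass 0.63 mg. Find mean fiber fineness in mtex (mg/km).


Formula: fineness (mtex) = mass (mg) / total length (km) = (mass_mg / total_length_m) * 1000
Step 1: Convert fiber length: 2.6 cm = 0.026 m
Step 2: Total fiber length = 123 * 0.026 = 3.198 m
Step 3: Linear density = 0.63 mg / 3.198 m = 0.1970 mg/m
Step 4: fineness = 0.1970 * 1000 = 197.0 mtex

197.0 mtex


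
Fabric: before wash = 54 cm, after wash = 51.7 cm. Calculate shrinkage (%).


Formula: Shrinkage% = ((L_before - L_after) / L_before) * 100
Step 1: Shrinkage = 54 - 51.7 = 2.3 cm
Step 2: Shrinkage% = (2.3 / 54) * 100
Step 3: Shrinkage% = 0.042593 * 100 = 4.2593% ≈ 4.3%

4.3%


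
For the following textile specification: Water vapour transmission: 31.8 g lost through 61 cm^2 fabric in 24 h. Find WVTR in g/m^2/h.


Formula: WVTR = mass_loss / (area * time)
Step 1: Convert area: 61 cm^2 = 0.0061 m^2
Step 2: WVTR = 31.8 g / (0.0061 m^2 * 24 h)
Step 3: WVTR = 31.8 / 0.1464 = 217.2 g/m^2/h

217.2 g/m^2/h


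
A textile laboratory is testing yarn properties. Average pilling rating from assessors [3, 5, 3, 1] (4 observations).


Formula: Mean = sum / count
Sum = 3 + 5 + 3 + 1 = 12
Mean = 12 / 4 = 3.0

3.0


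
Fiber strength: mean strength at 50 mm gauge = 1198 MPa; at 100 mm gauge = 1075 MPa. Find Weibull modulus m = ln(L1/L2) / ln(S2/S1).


Formula: m = ln(L1/L2) / ln(S2/S1)
Step 1: ln(L1/L2) = ln(50/100) = -0.69315
Step 2: S2/S1 = 1075/1198 = 0.89733
Step 3: ln(S2/S1) = ln(0.89733) = -0.10833
Step 4: m = -0.69315 / -0.10833 = 6.40

6.40 (Weibull m)


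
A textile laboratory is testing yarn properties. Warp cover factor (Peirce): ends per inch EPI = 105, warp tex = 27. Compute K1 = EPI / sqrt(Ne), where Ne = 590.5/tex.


Formula: K1 = EPI / sqrt(Ne), with Ne = 590.5 / tex_warp
Step 1: Ne = 590.5 / 27 = 21.87
Step 2: sqrt(Ne) = sqrt(21.87) = 4.6765
Step 3: K1 = 105 / 4.6765 = 22.5

22.5


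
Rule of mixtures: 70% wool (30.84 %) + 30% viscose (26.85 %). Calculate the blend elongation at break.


Formula: Blend property = (fraction_A * property_A) + (fraction_B * property_B)
Step 1: Contribution A = 70/100 * 30.84 % = 21.588 %
Step 2: Contribution B = 30/100 * 26.85 % = 8.055 %
Step 3: Blend elongation at break = 21.588 + 8.055 = 29.643 %

29.643 %


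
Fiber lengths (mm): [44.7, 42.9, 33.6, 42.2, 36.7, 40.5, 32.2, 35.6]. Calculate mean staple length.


Formula: Mean = sum of lengths / count
Sum = 44.7 + 42.9 + 33.6 + 42.2 + 36.7 + 40.5 + 32.2 + 35.6
Sum = 308.4 mm
Mean = 308.4 / 8 = 38.55 mm

38.55 mm


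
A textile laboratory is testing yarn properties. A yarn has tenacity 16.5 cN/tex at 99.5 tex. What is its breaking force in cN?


Formula: Breaking force = Tenacity * Linear density
F = 16.5 cN/tex * 99.5 tex
F = 1641.75 cN

1641.75 cN


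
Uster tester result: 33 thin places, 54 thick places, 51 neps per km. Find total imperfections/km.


Formula: Total = thin places + thick places + neps
Total = 33 + 54 + 51
Total = 138 imperfections/km

138 imperfections/km


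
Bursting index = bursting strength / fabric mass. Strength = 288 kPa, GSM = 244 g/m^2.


Formula: Bursting Index = Bursting Strength / Fabric GSM
BI = 288 kPa / 244 g/m^2
BI = 1.180 kPa/(g/m^2)

1.180 kPa/(g/m^2)


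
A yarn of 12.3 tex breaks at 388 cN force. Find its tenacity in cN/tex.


Formula: Tenacity = Breaking force / Linear density
Tenacity = 388 cN / 12.3 tex
Tenacity = 31.54 cN/tex

31.54 cN/tex


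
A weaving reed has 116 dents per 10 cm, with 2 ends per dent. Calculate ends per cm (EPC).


Formula: EPC = (dents per 10 cm * ends per dent) / 10
Step 1: Total ends per 10 cm = 116 * 2 = 232
Step 2: EPC = 232 / 10 = 23.2 ends/cm

23.2 ends/cm


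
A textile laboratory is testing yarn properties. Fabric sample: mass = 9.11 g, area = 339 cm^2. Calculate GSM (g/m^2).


Formula: GSM = mass_g / area_m2
Step 1: Convert area: 339 cm^2 = 339 / 10000 = 0.0339 m^2
Step 2: GSM = 9.11 g / 0.0339 m^2 = 268.7 g/m^2

268.7 g/m^2


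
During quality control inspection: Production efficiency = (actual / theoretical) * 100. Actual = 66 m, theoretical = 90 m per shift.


Formula: Efficiency% = (Actual output / Theoretical output) * 100
Efficiency% = (66 / 90) * 100
Efficiency% = 0.733333 * 100 = 73.3333% ≈ 73.3%

73.3%


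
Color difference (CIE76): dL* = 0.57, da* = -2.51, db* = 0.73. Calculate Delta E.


Formula: Delta E = sqrt(dL*^2 + da*^2 + db*^2)
Step 1: dL*^2 = 0.57^2 = 0.3249
Step 2: da*^2 = (-2.51)^2 = 6.3001
Step 3: db*^2 = 0.73^2 = 0.5329
Step 4: Sum = 0.3249 + 6.3001 + 0.5329 = 7.1579
Step 5: Delta E = sqrt(7.1579) = 2.68

2.68 Delta E


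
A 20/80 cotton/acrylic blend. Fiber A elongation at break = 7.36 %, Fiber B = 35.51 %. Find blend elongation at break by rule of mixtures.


Formula: Blend property = (fraction_A * property_A) + (fraction_B * property_B)
Step 1: Contribution A = 20/100 * 7.36 % = 1.472 %
Step 2: Contribution B = 80/100 * 35.51 % = 28.408 %
Step 3: Blend elongation at break = 1.472 + 28.408 = 29.88 %

29.88 %


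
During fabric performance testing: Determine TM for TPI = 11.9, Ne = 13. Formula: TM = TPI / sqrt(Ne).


Formula: TM = TPI / sqrt(Ne)
Step 1: sqrt(Ne) = sqrt(13) = 3.6056
Step 2: TM = 11.9 / 3.6056 = 3.30

3.30 TM


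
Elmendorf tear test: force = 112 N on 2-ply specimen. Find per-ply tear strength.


Formula: Per-ply strength = Total force / Number of plies
Per-ply = 112 N / 2
Per-ply = 56 N

56 N


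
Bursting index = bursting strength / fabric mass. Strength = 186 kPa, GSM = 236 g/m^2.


Formula: Bursting Index = Bursting Strength / Fabric GSM
BI = 186 kPa / 236 g/m^2
BI = 0.788 kPa/(g/m^2)

0.788 kPa/(g/m^2)


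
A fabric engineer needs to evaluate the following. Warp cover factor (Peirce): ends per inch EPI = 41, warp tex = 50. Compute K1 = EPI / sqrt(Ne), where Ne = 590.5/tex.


Formula: K1 = EPI / sqrt(Ne), with Ne = 590.5 / tex_warp
Step 1: Ne = 590.5 / 50 = 11.81
Step 2: sqrt(Ne) = sqrt(11.81) = 3.4366
Step 3: K1 = 41 / 3.4366 = 11.9

11.9


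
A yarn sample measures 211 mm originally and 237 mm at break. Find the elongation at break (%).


Formula: Elongation (%) = ((L_break - L0) / L0) * 100
Step 1: Extension = 237 - 211 = 26 mm
Step 2: Elongation = (26 / 211) * 100
Step 3: Elongation = 0.123223 * 100 = 12.3223% ≈ 12.3%

12.3%


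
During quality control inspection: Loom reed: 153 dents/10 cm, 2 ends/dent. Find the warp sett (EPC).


Formula: EPC = (dents per 10 cm * ends per dent) / 10
Step 1: Total ends per 10 cm = 153 * 2 = 306
Step 2: EPC = 306 / 10 = 30.6 ends/cm

30.6 ends/cm


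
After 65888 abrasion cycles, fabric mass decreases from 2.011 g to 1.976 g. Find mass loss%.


Formula: Mass loss% = ((m_before - m_after) / m_before) * 100
Step 1: Mass loss = 2.011 - 1.976 = 0.035 g
Step 2: Ratio = 0.035 / 2.011 = 0.0174043
Step 3: Mass loss% = 0.0174043 * 100 = 1.74043% ≈ 1.74%

1.74%


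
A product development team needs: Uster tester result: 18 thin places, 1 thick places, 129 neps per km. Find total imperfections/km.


Formula: Total = thin places + thick places + neps
Total = 18 + 1 + 129
Total = 148 imperfections/km

148 imperfections/km


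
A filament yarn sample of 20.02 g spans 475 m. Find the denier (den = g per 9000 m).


Formula: den = (mass_g / length_m) * 9000
Substituting: den = (20.02 / 475) * 9000
Intermediate: 20.02 / 475 = 0.04214737 g/m
den = 0.04214737 * 9000 = 379.3 denier

379.3 denier


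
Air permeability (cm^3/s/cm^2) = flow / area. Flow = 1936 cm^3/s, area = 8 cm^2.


Formula: Air Permeability = Airflow / Test Area
AP = 1936 cm^3/s / 8 cm^2
AP = 242.0 cm^3/s/cm^2

242.0 cm^3/s/cm^2


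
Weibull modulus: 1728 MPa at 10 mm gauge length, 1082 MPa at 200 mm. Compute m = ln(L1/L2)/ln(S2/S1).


Formula: m = ln(L1/L2) / ln(S2/S1)
Step 1: ln(L1/L2) = ln(10/200) = -2.99573
Step 2: S2/S1 = 1082/1728 = 0.62616
Step 3: ln(S2/S1) = ln(0.62616) = -0.46815
Step 4: m = -2.99573 / -0.46815 = 6.40

6.40 (Weibull m)


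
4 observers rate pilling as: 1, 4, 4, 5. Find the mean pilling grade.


Formula: Mean = sum / count
Sum = 1 + 4 + 4 + 5 = 14
Mean = 14 / 4 = 3.5

3.5


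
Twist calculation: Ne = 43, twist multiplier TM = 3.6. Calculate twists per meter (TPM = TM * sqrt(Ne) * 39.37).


Formula: TPM = TM * sqrt(Ne) * 39.37
Step 1: sqrt(Ne) = sqrt(43) = 6.5574
Step 2: TM * sqrt(Ne) = 3.6 * 6.5574 = 23.6066
Step 3: TPM = 23.6066 * 39.37 = 929 twists/m

929 twists/m


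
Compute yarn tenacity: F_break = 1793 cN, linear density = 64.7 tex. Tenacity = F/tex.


Formula: Tenacity = Breaking force / Linear density
Tenacity = 1793 cN / 64.7 tex
Tenacity = 27.71 cN/tex

27.71 cN/tex


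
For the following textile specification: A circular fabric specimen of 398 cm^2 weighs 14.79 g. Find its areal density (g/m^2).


Formula: GSM = mass_g / area_m2
Step 1: Convert area: 398 cm^2 = 398 / 10000 = 0.0398 m^2
Step 2: GSM = 14.79 g / 0.0398 m^2 = 371.6 g/m^2

371.6 g/m^2


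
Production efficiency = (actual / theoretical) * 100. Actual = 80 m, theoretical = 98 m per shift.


Formula: Efficiency% = (Actual output / Theoretical output) * 100
Efficiency% = (80 / 98) * 100
Efficiency% = 0.816327 * 100 = 81.6327% ≈ 81.6%

81.6%


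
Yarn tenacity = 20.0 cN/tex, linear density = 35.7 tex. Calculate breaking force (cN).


Formula: Breaking force = Tenacity * Linear density
F = 20.0 cN/tex * 35.7 tex
F = 714.00 cN

714.00 cN


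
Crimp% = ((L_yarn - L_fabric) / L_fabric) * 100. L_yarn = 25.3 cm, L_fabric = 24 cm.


Formula: Crimp% = ((L_yarn - L_fabric) / L_fabric) * 100
Step 1: Extension = 25.3 - 24 = 1.3 cm
Step 2: Crimp% = (1.3 / 24) * 100
Step 3: Crimp% = 0.054167 * 100 = 5.4167% ≈ 5.4%

5.4%


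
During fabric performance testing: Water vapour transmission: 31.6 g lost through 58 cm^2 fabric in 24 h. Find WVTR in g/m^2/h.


Formula: WVTR = mass_loss / (area * time)
Step 1: Convert area: 58 cm^2 = 0.0058 m^2
Step 2: WVTR = 31.6 g / (0.0058 m^2 * 24 h)
Step 3: WVTR = 31.6 / 0.1392 = 227.0 g/m^2/h

227.0 g/m^2/h


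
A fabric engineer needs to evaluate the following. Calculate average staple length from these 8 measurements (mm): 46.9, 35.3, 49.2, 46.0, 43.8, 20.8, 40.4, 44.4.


Formula: Mean = sum of lengths / count
Sum = 46.9 + 35.3 + 49.2 + 46.0 + 43.8 + 20.8 + 40.4 + 44.4
Sum = 326.8 mm
Mean = 326.8 / 8 = 40.85 mm

40.85 mm


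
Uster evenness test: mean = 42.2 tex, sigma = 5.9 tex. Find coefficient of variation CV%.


Formula: CV% = (standard deviation / mean) * 100
Step 1: Ratio = 5.9 / 42.2 = 0.13981
Step 2: CV% = 0.13981 * 100 = 13.981% ≈ 14.0%

14.0%


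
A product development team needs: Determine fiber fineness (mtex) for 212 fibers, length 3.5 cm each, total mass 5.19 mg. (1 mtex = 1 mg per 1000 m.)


Formula: fineness (mtex) = mass (mg) / total length (km) = (mass_mg / total_length_m) * 1000
Step 1: Convert fiber length: 3.5 cm = 0.035 m
Step 2: Total fiber length = 212 * 0.035 = 7.42 m
Step 3: Linear density = 5.19 mg / 7.42 m = 0.6995 mg/m
Step 4: fineness = 0.6995 * 1000 = 699.5 mtex

699.5 mtex


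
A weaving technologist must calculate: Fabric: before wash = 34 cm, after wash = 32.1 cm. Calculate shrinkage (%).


Formula: Shrinkage% = ((L_before - L_after) / L_before) * 100
Step 1: Shrinkage = 34 - 32.1 = 1.9 cm
Step 2: Shrinkage% = (1.9 / 34) * 100
Step 3: Shrinkage% = 0.055882 * 100 = 5.5882% ≈ 5.6%

5.6%


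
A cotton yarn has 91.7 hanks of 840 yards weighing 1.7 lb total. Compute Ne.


Formula: Ne = hanks / mass_lb
Substituting: Ne = 91.7 / 1.7
Ne = 53.9

53.9 Ne


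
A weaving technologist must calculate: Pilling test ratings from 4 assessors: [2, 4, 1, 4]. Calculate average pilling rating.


Formula: Mean = sum / count
Sum = 2 + 4 + 1 + 4 = 11
Mean = 11 / 4 = 2.8

2.8


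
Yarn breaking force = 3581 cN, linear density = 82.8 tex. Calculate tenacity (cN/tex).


Formula: Tenacity = Breaking force / Linear density
Tenacity = 3581 cN / 82.8 tex
Tenacity = 43.25 cN/tex

43.25 cN/tex


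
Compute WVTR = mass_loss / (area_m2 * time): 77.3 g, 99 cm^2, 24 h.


Formula: WVTR = mass_loss / (area * time)
Step 1: Convert area: 99 cm^2 = 0.0099 m^2
Step 2: WVTR = 77.3 g / (0.0099 m^2 * 24 h)
Step 3: WVTR = 77.3 / 0.2376 = 325.3 g/m^2/h

325.3 g/m^2/h


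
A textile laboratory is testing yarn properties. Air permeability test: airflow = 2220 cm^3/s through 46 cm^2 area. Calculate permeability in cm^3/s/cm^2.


Formula: Air Permeability = Airflow / Test Area
AP = 2220 cm^3/s / 46 cm^2
AP = 48.3 cm^3/s/cm^2

48.3 cm^3/s/cm^2


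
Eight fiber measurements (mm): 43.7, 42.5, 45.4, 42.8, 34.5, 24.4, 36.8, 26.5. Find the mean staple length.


Formula: Mean = sum of lengths / count
Sum = 43.7 + 42.5 + 45.4 + 42.8 + 34.5 + 24.4 + 36.8 + 26.5
Sum = 296.6 mm
Mean = 296.6 / 8 = 37.08 mm

37.08 mm


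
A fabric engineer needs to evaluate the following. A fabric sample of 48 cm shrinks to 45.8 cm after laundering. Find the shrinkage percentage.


Formula: Shrinkage% = ((L_before - L_after) / L_before) * 100
Step 1: Shrinkage = 48 - 45.8 = 2.2 cm
Step 2: Shrinkage% = (2.2 / 48) * 100
Step 3: Shrinkage% = 0.045833 * 100 = 4.5833% ≈ 4.6%

4.6%


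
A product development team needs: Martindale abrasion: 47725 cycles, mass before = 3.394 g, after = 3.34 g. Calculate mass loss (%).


Formula: Mass loss% = ((m_before - m_after) / m_before) * 100
Step 1: Mass loss = 3.394 - 3.34 = 0.054 g
Step 2: Ratio = 0.054 / 3.394 = 0.0159104
Step 3: Mass loss% = 0.0159104 * 100 = 1.59104% ≈ 1.59%

1.59%


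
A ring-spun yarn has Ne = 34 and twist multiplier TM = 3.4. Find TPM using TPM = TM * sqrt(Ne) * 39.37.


Formula: TPM = TM * sqrt(Ne) * 39.37
Step 1: sqrt(Ne) = sqrt(34) = 5.831
Step 2: TM * sqrt(Ne) = 3.4 * 5.831 = 19.8254
Step 3: TPM = 19.8254 * 39.37 = 781 twists/m

781 twists/m


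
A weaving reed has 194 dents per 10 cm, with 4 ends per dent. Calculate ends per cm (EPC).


Formula: EPC = (dents per 10 cm * ends per dent) / 10
Step 1: Total ends per 10 cm = 194 * 4 = 776
Step 2: EPC = 776 / 10 = 77.6 ends/cm

77.6 ends/cm


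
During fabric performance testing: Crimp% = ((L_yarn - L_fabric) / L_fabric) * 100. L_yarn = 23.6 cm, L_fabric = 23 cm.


Formula: Crimp% = ((L_yarn - L_fabric) / L_fabric) * 100
Step 1: Extension = 23.6 - 23 = 0.6 cm
Step 2: Crimp% = (0.6 / 23) * 100
Step 3: Crimp% = 0.026087 * 100 = 2.6087% ≈ 2.6%

2.6%


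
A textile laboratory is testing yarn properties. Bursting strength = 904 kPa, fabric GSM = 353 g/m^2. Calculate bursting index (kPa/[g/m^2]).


Formula: Bursting Index = Bursting Strength / Fabric GSM
BI = 904 kPa / 353 g/m^2
BI = 2.561 kPa/(g/m^2)

2.561 kPa/(g/m^2)


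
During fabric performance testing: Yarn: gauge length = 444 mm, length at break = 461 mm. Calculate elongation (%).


Formula: Elongation (%) = ((L_break - L0) / L0) * 100
Step 1: Extension = 461 - 444 = 17 mm
Step 2: Elongation = (17 / 444) * 100
Step 3: Elongation = 0.038288 * 100 = 3.8288% ≈ 3.8%

3.8%


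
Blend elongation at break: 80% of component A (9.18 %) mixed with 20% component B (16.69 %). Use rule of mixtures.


Formula: Blend property = (fraction_A * property_A) + (fraction_B * property_B)
Step 1: Contribution A = 80/100 * 9.18 % = 7.344 %
Step 2: Contribution B = 20/100 * 16.69 % = 3.338 %
Step 3: Blend elongation at break = 7.344 + 3.338 = 10.682 %

10.682 %


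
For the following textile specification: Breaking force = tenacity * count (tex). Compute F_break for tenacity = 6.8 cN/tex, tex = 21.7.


Formula: Breaking force = Tenacity * Linear density
F = 6.8 cN/tex * 21.7 tex
F = 147.56 cN

147.56 cN


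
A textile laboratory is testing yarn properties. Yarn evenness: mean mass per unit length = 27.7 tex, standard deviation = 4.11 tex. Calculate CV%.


Formula: CV% = (standard deviation / mean) * 100
Step 1: Ratio = 4.11 / 27.7 = 0.148375
Step 2: CV% = 0.148375 * 100 = 14.8375% ≈ 14.8%

14.8%


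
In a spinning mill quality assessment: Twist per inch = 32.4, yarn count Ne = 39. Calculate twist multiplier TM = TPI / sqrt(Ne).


Formula: TM = TPI / sqrt(Ne)
Step 1: sqrt(Ne) = sqrt(39) = 6.245
Step 2: TM = 32.4 / 6.245 = 5.19

5.19 TM


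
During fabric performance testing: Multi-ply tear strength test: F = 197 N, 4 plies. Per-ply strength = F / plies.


Formula: Per-ply strength = Total force / Number of plies
Per-ply = 197 N / 4
Per-ply = 49.25 N

49.25 N


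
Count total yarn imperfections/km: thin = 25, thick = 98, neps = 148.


Formula: Total = thin places + thick places + neps
Total = 25 + 98 + 148
Total = 271 imperfections/km

271 imperfections/km


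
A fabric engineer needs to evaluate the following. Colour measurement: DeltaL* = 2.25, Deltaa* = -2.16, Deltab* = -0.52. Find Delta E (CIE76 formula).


Formula: Delta E = sqrt(dL*^2 + da*^2 + db*^2)
Step 1: dL*^2 = 2.25^2 = 5.0625
Step 2: da*^2 = (-2.16)^2 = 4.6656
Step 3: db*^2 = (-0.52)^2 = 0.2704
Step 4: Sum = 5.0625 + 4.6656 + 0.2704 = 9.9985
Step 5: Delta E = sqrt(9.9985) = 3.16

3.16 Delta E


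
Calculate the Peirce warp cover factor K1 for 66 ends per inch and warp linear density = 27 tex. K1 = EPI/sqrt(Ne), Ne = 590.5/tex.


Formula: K1 = EPI / sqrt(Ne), with Ne = 590.5 / tex_warp
Step 1: Ne = 590.5 / 27 = 21.87
Step 2: sqrt(Ne) = sqrt(21.87) = 4.6765
Step 3: K1 = 66 / 4.6765 = 14.1

14.1


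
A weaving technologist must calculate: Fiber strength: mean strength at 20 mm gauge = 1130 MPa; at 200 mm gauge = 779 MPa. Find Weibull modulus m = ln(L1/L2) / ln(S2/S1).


Formula: m = ln(L1/L2) / ln(S2/S1)
Step 1: ln(L1/L2) = ln(20/200) = -2.30259
Step 2: S2/S1 = 779/1130 = 0.68938
Step 3: ln(S2/S1) = ln(0.68938) = -0.37196
Step 4: m = -2.30259 / -0.37196 = 6.19

6.19 (Weibull m)


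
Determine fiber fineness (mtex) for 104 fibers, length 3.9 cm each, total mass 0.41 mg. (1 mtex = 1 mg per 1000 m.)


Formula: fineness (mtex) = mass (mg) / total length (km) = (mass_mg / total_length_m) * 1000
Step 1: Convert fiber length: 3.9 cm = 0.039 m
Step 2: Total fiber length = 104 * 0.039 = 4.056 m
Step 3: Linear density = 0.41 mg / 4.056 m = 0.1011 mg/m
Step 4: fineness = 0.1011 * 1000 = 101.1 mtex

101.1 mtex


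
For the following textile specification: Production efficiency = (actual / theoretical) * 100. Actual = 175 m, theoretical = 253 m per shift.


Formula: Efficiency% = (Actual output / Theoretical output) * 100
Efficiency% = (175 / 253) * 100
Efficiency% = 0.6917 * 100 = 69.17% ≈ 69.2%

69.2%


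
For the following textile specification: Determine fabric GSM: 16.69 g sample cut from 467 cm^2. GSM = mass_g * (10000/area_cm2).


Formula: GSM = mass_g / area_m2
Step 1: Convert area: 467 cm^2 = 467 / 10000 = 0.0467 m^2
Step 2: GSM = 16.69 g / 0.0467 m^2 = 357.4 g/m^2

357.4 g/m^2


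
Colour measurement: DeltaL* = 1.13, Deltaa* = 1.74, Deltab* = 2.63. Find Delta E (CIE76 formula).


Formula: Delta E = sqrt(dL*^2 + da*^2 + db*^2)
Step 1: dL*^2 = 1.13^2 = 1.2769
Step 2: da*^2 = 1.74^2 = 3.0276
Step 3: db*^2 = 2.63^2 = 6.9169
Step 4: Sum = 1.2769 + 3.0276 + 6.9169 = 11.2214
Step 5: Delta E = sqrt(11.2214) = 3.35

3.35 Delta E


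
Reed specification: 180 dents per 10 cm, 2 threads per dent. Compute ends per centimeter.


Formula: EPC = (dents per 10 cm * ends per dent) / 10
Step 1: Total ends per 10 cm = 180 * 2 = 360
Step 2: EPC = 360 / 10 = 36.0 ends/cm

36.0 ends/cm


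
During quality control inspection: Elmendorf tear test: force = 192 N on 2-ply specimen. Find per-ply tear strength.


Formula: Per-ply strength = Total force / Number of plies
Per-ply = 192 N / 2
Per-ply = 96 N

96 N


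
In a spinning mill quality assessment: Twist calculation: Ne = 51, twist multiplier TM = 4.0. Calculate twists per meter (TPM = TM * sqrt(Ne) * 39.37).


Formula: TPM = TM * sqrt(Ne) * 39.37
Step 1: sqrt(Ne) = sqrt(51) = 7.1414
Step 2: TM * sqrt(Ne) = 4.0 * 7.1414 = 28.5656
Step 3: TPM = 28.5656 * 39.37 = 1125 twists/m

1125 twists/m


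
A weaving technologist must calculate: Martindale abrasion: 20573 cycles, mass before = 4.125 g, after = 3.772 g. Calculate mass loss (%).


Formula: Mass loss% = ((m_before - m_after) / m_before) * 100
Step 1: Mass loss = 4.125 - 3.772 = 0.353 g
Step 2: Ratio = 0.353 / 4.125 = 0.0855758
Step 3: Mass loss% = 0.0855758 * 100 = 8.55758% ≈ 8.56%

8.56%


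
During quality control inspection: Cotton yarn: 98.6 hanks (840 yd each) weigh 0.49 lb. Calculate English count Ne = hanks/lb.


Formula: Ne = hanks / mass_lb
Substituting: Ne = 98.6 / 0.49
Ne = 201.2

201.2 Ne


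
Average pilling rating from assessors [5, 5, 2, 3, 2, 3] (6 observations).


Formula: Mean = sum / count
Sum = 5 + 5 + 2 + 3 + 2 + 3 = 20
Mean = 20 / 6 = 3.3

3.3


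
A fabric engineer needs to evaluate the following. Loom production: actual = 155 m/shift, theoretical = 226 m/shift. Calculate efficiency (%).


Formula: Efficiency% = (Actual output / Theoretical output) * 100
Efficiency% = (155 / 226) * 100
Efficiency% = 0.685841 * 100 = 68.5841% ≈ 68.6%

68.6%


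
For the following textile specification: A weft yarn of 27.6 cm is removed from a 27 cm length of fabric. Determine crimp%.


Formula: Crimp% = ((L_yarn - L_fabric) / L_fabric) * 100
Step 1: Extension = 27.6 - 27 = 0.6 cm
Step 2: Crimp% = (0.6 / 27) * 100
Step 3: Crimp% = 0.022222 * 100 = 2.2222% ≈ 2.2%

2.2%


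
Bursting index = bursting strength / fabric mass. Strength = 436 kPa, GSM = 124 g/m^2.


Formula: Bursting Index = Bursting Strength / Fabric GSM
BI = 436 kPa / 124 g/m^2
BI = 3.516 kPa/(g/m^2)

3.516 kPa/(g/m^2)


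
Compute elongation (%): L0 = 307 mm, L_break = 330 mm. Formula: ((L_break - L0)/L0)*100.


Formula: Elongation (%) = ((L_break - L0) / L0) * 100
Step 1: Extension = 330 - 307 = 23 mm
Step 2: Elongation = (23 / 307) * 100
Step 3: Elongation = 0.074919 * 100 = 7.4919% ≈ 7.5%

7.5%


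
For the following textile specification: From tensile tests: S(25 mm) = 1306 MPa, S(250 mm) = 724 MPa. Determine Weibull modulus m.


Formula: m = ln(L1/L2) / ln(S2/S1)
Step 1: ln(L1/L2) = ln(25/250) = -2.30259
Step 2: S2/S1 = 724/1306 = 0.55436
Step 3: ln(S2/S1) = ln(0.55436) = -0.58994
Step 4: m = -2.30259 / -0.58994 = 3.90

3.90 (Weibull m)


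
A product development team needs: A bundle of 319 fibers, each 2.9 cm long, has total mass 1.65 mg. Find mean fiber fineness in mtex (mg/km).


Formula: fineness (mtex) = mass (mg) / total length (km) = (mass_mg / total_length_m) * 1000
Step 1: Convert fiber length: 2.9 cm = 0.029 m
Step 2: Total fiber length = 319 * 0.029 = 9.251 m
Step 3: Linear density = 1.65 mg / 9.251 m = 0.1784 mg/m
Step 4: fineness = 0.1784 * 1000 = 178.4 mtex

178.4 mtex
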